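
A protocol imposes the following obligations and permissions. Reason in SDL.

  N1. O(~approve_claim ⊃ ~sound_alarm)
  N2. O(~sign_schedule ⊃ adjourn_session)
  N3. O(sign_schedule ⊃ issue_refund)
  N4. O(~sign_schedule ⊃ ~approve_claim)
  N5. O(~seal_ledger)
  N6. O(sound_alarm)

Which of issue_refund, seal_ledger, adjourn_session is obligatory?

From premise 6 we have O(sound_alarm).
The contrapositive of premise 1 (O(~approve_claim ⊃ ~sound_alarm)) is O(sound_alarm ⊃ approve_claim), and O(sound_alarm) is already established, so O(approve_claim).
The contrapositive of premise 4 (O(~sign_schedule ⊃ ~approve_claim)) is O(approve_claim ⊃ sign_schedule), and O(approve_claim) is already established, so O(sign_schedule).
Premise 3 is O(sign_schedule ⊃ issue_refund); since O(sign_schedule), deontic closure gives O(issue_refund).
So O(issue_refund) holds — issue_refund is obligatory. None of the other listed options is made obligatory by any chain of premises.

issue_refund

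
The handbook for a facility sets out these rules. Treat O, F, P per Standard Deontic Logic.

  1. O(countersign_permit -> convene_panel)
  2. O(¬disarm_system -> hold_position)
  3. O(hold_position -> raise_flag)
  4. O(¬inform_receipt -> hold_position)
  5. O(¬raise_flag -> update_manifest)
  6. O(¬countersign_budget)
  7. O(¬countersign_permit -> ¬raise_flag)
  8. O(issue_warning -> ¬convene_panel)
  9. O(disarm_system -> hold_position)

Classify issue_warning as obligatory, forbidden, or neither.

Forbidden

By case analysis on disarm_system: premise 9 gives O(disarm_system -> hold_position) and premise 2 gives O(¬disarm_system -> hold_position), so O(hold_position) either way.
With premise 3, O(hold_position -> raise_flag), the K-axiom yields O(raise_flag).
The contrapositive of premise 7 (O(¬countersign_permit -> ¬raise_flag)) is O(raise_flag -> countersign_permit), and O(raise_flag) is already established, so O(countersign_permit).
Applying K to premise 1 (O(countersign_permit -> convene_panel)) and O(countersign_permit) yields O(convene_panel).
Premise 8, O(issue_warning -> ¬convene_panel), contraposes to O(convene_panel -> ¬issue_warning); with O(convene_panel) we get O(¬issue_warning).
Premises 4, 5, 6 do not contribute to this derivation.
Thus O(¬issue_warning), which is F(issue_warning): issue_warning is forbidden.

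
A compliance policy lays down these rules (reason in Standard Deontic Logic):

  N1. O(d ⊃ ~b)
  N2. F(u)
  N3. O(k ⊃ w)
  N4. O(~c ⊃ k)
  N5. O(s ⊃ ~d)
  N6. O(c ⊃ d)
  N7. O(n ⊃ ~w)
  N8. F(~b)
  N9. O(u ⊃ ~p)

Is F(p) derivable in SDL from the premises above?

No

Premise 9 is O(u ⊃ ~p), but O(u) is not derivable from the premises, so it does not yield O(~p).
No other premise forces O(~p). An ideal world satisfying every premise can still have p true, so F(p) is not derivable.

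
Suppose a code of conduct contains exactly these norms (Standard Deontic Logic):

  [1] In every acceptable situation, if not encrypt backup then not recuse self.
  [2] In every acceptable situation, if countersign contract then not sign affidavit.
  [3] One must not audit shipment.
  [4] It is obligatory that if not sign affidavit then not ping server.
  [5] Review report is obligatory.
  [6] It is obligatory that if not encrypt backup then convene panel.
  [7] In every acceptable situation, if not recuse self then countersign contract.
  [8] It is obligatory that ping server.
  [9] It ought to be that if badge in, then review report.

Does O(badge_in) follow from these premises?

Premise 9 is O(badge_in → review_report); even if O(review_report) held, inferring O(badge_in) would be affirming the consequent — invalid.
No other premise forces O(badge_in). An ideal world satisfying every premise can still have badge_in false, so O(badge_in) is not derivable.

No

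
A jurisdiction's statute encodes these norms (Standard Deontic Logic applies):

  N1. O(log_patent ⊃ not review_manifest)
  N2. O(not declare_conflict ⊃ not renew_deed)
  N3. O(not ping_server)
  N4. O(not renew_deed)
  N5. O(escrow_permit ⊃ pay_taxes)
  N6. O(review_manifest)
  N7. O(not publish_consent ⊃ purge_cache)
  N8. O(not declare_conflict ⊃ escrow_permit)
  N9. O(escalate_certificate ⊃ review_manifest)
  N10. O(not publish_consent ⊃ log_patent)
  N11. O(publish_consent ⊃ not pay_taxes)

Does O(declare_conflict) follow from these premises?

Premise 6 states O(review_manifest) outright.
Premise 1 is O(log_patent ⊃ not review_manifest); contrapositively O(review_manifest ⊃ not log_patent). Since O(review_manifest) holds, K gives O(not log_patent).
Premise 10, O(not publish_consent ⊃ log_patent), contraposes to O(not log_patent ⊃ publish_consent); with O(not log_patent) we get O(publish_consent).
Applying K to premise 11 (O(publish_consent ⊃ not pay_taxes)) and O(publish_consent) yields O(not pay_taxes).
The contrapositive of premise 5 (O(escrow_permit ⊃ pay_taxes)) is O(not pay_taxes ⊃ not escrow_permit), and O(not pay_taxes) is already established, so O(not escrow_permit).
Premise 8 is O(not declare_conflict ⊃ escrow_permit); contrapositively O(not escrow_permit ⊃ declare_conflict). Since O(not escrow_permit) holds, K gives O(declare_conflict).
Premises 2, 3, 4, 7, 9 do not contribute to this derivation.
So O(declare_conflict) follows.

Yes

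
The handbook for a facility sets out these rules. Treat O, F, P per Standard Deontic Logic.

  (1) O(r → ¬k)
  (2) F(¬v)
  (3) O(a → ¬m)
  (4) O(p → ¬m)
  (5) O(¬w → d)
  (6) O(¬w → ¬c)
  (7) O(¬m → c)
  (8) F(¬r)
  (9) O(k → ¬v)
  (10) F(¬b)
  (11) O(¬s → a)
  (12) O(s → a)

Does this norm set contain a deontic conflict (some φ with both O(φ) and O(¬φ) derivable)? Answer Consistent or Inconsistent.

Consistent

Premise 9 is O(k → ¬v), but O(k) is not derivable from the premises, so it does not yield O(¬v).
So O(¬v) is not derivable, and the apparent clash with O(v) does not arise.
A world satisfying every obligation exists (e.g. a=true, b=true, c=true, d=false, k=false, m=false, p=false, r=true, s=false, v=true, w=true); no atom is both obligatory and forbidden, so the set is consistent.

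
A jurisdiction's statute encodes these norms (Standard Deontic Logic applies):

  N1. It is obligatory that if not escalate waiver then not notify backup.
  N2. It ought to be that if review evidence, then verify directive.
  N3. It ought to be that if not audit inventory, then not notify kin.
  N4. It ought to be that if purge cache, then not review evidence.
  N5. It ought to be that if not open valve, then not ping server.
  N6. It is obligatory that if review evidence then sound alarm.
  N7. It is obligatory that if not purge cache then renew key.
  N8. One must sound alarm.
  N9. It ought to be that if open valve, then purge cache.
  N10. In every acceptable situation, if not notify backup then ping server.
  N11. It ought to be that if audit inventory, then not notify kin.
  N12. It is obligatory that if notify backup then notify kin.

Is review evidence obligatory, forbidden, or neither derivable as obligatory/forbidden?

Forbidden

Premises 3 and 11 cover both cases: O(¬audit_inventory → ¬notify_kin) and O(audit_inventory → ¬notify_kin). Since ¬audit_inventory ∨ audit_inventory is a tautology, O(¬notify_kin) follows.
Premise 12 is O(notify_backup → notify_kin); contrapositively O(¬notify_kin → ¬notify_backup). Since O(¬notify_kin) holds, K gives O(¬notify_backup).
Applying K to premise 10 (O(¬notify_backup → ping_server)) and O(¬notify_backup) yields O(ping_server).
Premise 5, O(¬open_valve → ¬ping_server), contraposes to O(ping_server → open_valve); with O(ping_server) we get O(open_valve).
With premise 9, O(open_valve → purge_cache), the K-axiom yields O(purge_cache).
From O(purge_cache) and premise 4, O(purge_cache → ¬review_evidence), we obtain O(¬review_evidence).
Premises 1, 2, 6, 7, 8 do not contribute to this derivation.
Thus O(¬review_evidence), which is F(review_evidence): review_evidence is forbidden.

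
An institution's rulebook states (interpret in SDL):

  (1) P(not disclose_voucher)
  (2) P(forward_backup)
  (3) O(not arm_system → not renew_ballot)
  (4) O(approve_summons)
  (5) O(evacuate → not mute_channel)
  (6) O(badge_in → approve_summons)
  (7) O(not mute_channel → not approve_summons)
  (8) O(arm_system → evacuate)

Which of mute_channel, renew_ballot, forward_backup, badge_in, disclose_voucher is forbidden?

From premise 4 we have O(approve_summons).
The contrapositive of premise 7 (O(not mute_channel → not approve_summons)) is O(approve_summons → mute_channel), and O(approve_summons) is already established, so O(mute_channel).
Premise 5, O(evacuate → not mute_channel), contraposes to O(mute_channel → not evacuate); with O(mute_channel) we get O(not evacuate).
Premise 8 is O(arm_system → evacuate); contrapositively O(not evacuate → not arm_system). Since O(not evacuate) holds, K gives O(not arm_system).
Premise 3 is O(not arm_system → not renew_ballot); since O(not arm_system), deontic closure gives O(not renew_ballot).
So O(not renew_ballot) holds, i.e. renew_ballot is forbidden. None of the other listed options is forbidden under the premises.

renew_ballot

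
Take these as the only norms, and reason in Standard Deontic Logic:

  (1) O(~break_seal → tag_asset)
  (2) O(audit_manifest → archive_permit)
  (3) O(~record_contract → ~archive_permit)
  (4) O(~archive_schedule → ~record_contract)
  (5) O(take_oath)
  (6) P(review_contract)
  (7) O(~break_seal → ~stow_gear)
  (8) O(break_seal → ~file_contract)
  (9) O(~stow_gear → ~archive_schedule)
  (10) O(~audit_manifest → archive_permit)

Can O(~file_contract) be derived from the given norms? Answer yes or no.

Premises 2 and 10 cover both cases: O(audit_manifest → archive_permit) and O(~audit_manifest → archive_permit). Since audit_manifest ∨ ~audit_manifest is a tautology, O(archive_permit) follows.
The contrapositive of premise 3 (O(~record_contract → ~archive_permit)) is O(archive_permit → record_contract), and O(archive_permit) is already established, so O(record_contract).
Premise 4, O(~archive_schedule → ~record_contract), contraposes to O(record_contract → archive_schedule); with O(record_contract) we get O(archive_schedule).
Premise 9, O(~stow_gear → ~archive_schedule), contraposes to O(archive_schedule → stow_gear); with O(archive_schedule) we get O(stow_gear).
The contrapositive of premise 7 (O(~break_seal → ~stow_gear)) is O(stow_gear → break_seal), and O(stow_gear) is already established, so O(break_seal).
Premise 8 is O(break_seal → ~file_contract); since O(break_seal), deontic closure gives O(~file_contract).
Premises 1, 5, 6 do not contribute to this derivation.
So O(~file_contract) follows.

Yes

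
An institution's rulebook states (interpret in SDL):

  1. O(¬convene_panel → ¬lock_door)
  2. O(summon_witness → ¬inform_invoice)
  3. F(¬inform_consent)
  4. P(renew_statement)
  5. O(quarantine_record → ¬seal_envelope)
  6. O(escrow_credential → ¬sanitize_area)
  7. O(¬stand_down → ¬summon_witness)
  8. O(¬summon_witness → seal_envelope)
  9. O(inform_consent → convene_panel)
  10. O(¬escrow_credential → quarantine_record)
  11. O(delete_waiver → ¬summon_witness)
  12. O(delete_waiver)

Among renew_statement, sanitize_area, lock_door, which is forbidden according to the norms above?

sanitize_area

Premise 12 states O(delete_waiver) outright.
Premise 11 is O(delete_waiver → ¬summon_witness); since O(delete_waiver), deontic closure gives O(¬summon_witness).
Applying K to premise 8 (O(¬summon_witness → seal_envelope)) and O(¬summon_witness) yields O(seal_envelope).
The contrapositive of premise 5 (O(quarantine_record → ¬seal_envelope)) is O(seal_envelope → ¬quarantine_record), and O(seal_envelope) is already established, so O(¬quarantine_record).
Premise 10 is O(¬escrow_credential → quarantine_record); contrapositively O(¬quarantine_record → escrow_credential). Since O(¬quarantine_record) holds, K gives O(escrow_credential).
With premise 6, O(escrow_credential → ¬sanitize_area), the K-axiom yields O(¬sanitize_area).
So O(¬sanitize_area) holds, i.e. sanitize_area is forbidden. None of the other listed options is forbidden under the premises.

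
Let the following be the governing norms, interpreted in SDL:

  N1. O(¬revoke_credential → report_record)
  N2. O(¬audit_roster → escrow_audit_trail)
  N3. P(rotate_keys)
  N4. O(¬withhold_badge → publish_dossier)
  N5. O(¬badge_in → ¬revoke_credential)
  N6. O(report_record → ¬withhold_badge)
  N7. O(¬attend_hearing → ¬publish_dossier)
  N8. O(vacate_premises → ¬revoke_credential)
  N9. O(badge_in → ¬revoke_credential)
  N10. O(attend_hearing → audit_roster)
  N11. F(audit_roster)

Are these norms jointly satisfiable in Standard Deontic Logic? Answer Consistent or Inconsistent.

Premises 9 and 5 are O(badge_in → ¬revoke_credential) and O(¬badge_in → ¬revoke_credential); every ideal world satisfies badge_in or ¬badge_in, so in either case ¬revoke_credential holds — hence O(¬revoke_credential).
Premise 1 is O(¬revoke_credential → report_record); since O(¬revoke_credential), deontic closure gives O(report_record).
From O(report_record) and premise 6, O(report_record → ¬withhold_badge), we obtain O(¬withhold_badge).
From O(¬withhold_badge) and premise 4, O(¬withhold_badge → publish_dossier), we obtain O(publish_dossier).
Premise 7 is O(¬attend_hearing → ¬publish_dossier); contrapositively O(publish_dossier → attend_hearing). Since O(publish_dossier) holds, K gives O(attend_hearing).
From O(attend_hearing) and premise 10, O(attend_hearing → audit_roster), we obtain O(audit_roster).
Yet premise 11 is F(audit_roster), i.e. O(¬audit_roster).
We now have both O(audit_roster) and O(¬audit_roster) — audit_roster is simultaneously obligatory and forbidden, violating the D-axiom.

Inconsistent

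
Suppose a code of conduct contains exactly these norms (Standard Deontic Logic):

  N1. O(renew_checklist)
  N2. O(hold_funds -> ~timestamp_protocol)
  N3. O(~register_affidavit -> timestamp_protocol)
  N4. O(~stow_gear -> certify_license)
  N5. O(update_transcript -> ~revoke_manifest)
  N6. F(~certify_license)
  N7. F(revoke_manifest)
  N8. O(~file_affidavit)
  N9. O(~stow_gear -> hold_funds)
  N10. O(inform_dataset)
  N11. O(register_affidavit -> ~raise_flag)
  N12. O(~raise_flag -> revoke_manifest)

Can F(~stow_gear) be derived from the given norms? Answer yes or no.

Yes

Premise 7, F(revoke_manifest), is equivalent to O(~revoke_manifest).
The contrapositive of premise 12 (O(~raise_flag -> revoke_manifest)) is O(~revoke_manifest -> raise_flag), and O(~revoke_manifest) is already established, so O(raise_flag).
The contrapositive of premise 11 (O(register_affidavit -> ~raise_flag)) is O(raise_flag -> ~register_affidavit), and O(raise_flag) is already established, so O(~register_affidavit).
With premise 3, O(~register_affidavit -> timestamp_protocol), the K-axiom yields O(timestamp_protocol).
The contrapositive of premise 2 (O(hold_funds -> ~timestamp_protocol)) is O(timestamp_protocol -> ~hold_funds), and O(timestamp_protocol) is already established, so O(~hold_funds).
Premise 9 is O(~stow_gear -> hold_funds); contrapositively O(~hold_funds -> stow_gear). Since O(~hold_funds) holds, K gives O(stow_gear).
Premises 1, 4, 5, 6, 8, 10 do not contribute to this derivation.
So O(stow_gear) holds, i.e. F(~stow_gear). The claim follows.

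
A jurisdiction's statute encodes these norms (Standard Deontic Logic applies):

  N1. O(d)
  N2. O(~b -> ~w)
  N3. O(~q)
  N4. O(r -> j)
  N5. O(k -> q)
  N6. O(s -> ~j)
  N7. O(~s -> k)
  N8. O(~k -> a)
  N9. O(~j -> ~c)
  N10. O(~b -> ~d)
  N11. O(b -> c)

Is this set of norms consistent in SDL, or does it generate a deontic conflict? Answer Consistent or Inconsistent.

From premise 1 we have O(d).
Premise 10 is O(~b -> ~d); contrapositively O(d -> b). Since O(d) holds, K gives O(b).
Premise 11 is O(b -> c); since O(b), deontic closure gives O(c).
Premise 9, O(~j -> ~c), contraposes to O(c -> j); with O(c) we get O(j).
Premise 6 is O(s -> ~j); contrapositively O(j -> ~s). Since O(j) holds, K gives O(~s).
From O(~s) and premise 7, O(~s -> k), we obtain O(k).
Premise 5 is O(k -> q); since O(k), deontic closure gives O(q).
But premise 3 directly asserts O(~q).
We now have both O(q) and O(~q) — q is simultaneously obligatory and forbidden, violating the D-axiom.

Inconsistent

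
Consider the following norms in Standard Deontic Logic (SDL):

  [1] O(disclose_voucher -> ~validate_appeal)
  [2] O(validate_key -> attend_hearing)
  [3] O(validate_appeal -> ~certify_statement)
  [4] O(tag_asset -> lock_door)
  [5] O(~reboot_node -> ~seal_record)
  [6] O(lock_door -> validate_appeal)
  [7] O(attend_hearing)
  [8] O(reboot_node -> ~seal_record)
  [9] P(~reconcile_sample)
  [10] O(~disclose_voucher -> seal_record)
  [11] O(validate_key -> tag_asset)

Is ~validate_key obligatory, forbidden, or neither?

Obligatory

Premises 5 and 8 are O(~reboot_node -> ~seal_record) and O(reboot_node -> ~seal_record); every ideal world satisfies ~reboot_node or reboot_node, so in either case ~seal_record holds — hence O(~seal_record).
Premise 10 is O(~disclose_voucher -> seal_record); contrapositively O(~seal_record -> disclose_voucher). Since O(~seal_record) holds, K gives O(disclose_voucher).
Premise 1 is O(disclose_voucher -> ~validate_appeal); since O(disclose_voucher), deontic closure gives O(~validate_appeal).
Premise 6, O(lock_door -> validate_appeal), contraposes to O(~validate_appeal -> ~lock_door); with O(~validate_appeal) we get O(~lock_door).
The contrapositive of premise 4 (O(tag_asset -> lock_door)) is O(~lock_door -> ~tag_asset), and O(~lock_door) is already established, so O(~tag_asset).
Premise 11 is O(validate_key -> tag_asset); contrapositively O(~tag_asset -> ~validate_key). Since O(~tag_asset) holds, K gives O(~validate_key).
Premises 2, 3, 7, 9 do not contribute to this derivation.
Hence ~validate_key is obligatory.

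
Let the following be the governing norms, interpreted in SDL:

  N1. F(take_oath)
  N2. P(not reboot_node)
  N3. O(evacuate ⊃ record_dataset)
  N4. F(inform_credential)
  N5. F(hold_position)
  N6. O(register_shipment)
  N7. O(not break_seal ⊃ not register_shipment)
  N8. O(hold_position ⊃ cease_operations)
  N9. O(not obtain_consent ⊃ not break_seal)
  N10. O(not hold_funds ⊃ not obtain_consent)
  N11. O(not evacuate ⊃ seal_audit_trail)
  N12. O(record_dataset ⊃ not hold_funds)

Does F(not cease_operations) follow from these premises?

No

Premise 8 is O(hold_position ⊃ cease_operations), but O(hold_position) is not derivable from the premises, so it does not yield O(cease_operations).
No other premise forces O(cease_operations). An ideal world satisfying every premise can still have not cease_operations true, so F(not cease_operations) is not derivable.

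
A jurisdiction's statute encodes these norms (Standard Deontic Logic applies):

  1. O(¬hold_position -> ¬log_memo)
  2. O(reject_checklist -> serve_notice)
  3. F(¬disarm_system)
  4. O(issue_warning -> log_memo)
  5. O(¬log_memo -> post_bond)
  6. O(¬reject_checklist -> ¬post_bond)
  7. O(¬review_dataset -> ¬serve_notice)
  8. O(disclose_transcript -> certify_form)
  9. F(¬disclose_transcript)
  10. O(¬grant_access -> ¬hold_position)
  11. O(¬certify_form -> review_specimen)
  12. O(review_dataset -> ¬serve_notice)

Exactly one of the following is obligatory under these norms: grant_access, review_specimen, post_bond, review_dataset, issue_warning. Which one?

grant_access

Premises 12 and 7 are O(review_dataset -> ¬serve_notice) and O(¬review_dataset -> ¬serve_notice); every ideal world satisfies review_dataset or ¬review_dataset, so in either case ¬serve_notice holds — hence O(¬serve_notice).
Premise 2, O(reject_checklist -> serve_notice), contraposes to O(¬serve_notice -> ¬reject_checklist); with O(¬serve_notice) we get O(¬reject_checklist).
Applying K to premise 6 (O(¬reject_checklist -> ¬post_bond)) and O(¬reject_checklist) yields O(¬post_bond).
Premise 5, O(¬log_memo -> post_bond), contraposes to O(¬post_bond -> log_memo); with O(¬post_bond) we get O(log_memo).
The contrapositive of premise 1 (O(¬hold_position -> ¬log_memo)) is O(log_memo -> hold_position), and O(log_memo) is already established, so O(hold_position).
Premise 10 is O(¬grant_access -> ¬hold_position); contrapositively O(hold_position -> grant_access). Since O(hold_position) holds, K gives O(grant_access).
So O(grant_access) holds — grant_access is obligatory. None of the other listed options is made obligatory by any chain of premises.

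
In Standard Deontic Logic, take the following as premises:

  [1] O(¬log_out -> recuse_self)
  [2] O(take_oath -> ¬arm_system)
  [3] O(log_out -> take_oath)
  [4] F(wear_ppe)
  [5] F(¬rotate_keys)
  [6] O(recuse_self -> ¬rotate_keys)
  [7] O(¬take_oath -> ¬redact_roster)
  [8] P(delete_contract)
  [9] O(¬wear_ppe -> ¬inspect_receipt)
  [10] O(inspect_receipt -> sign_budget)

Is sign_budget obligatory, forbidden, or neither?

Premise 10 is O(inspect_receipt -> sign_budget), but O(inspect_receipt) is not derivable from the premises, so it does not yield O(sign_budget).
No premise or chain of K-axiom applications forces O(sign_budget), and none forces O(¬sign_budget). So sign_budget is neither obligatory nor forbidden under these norms.

Neither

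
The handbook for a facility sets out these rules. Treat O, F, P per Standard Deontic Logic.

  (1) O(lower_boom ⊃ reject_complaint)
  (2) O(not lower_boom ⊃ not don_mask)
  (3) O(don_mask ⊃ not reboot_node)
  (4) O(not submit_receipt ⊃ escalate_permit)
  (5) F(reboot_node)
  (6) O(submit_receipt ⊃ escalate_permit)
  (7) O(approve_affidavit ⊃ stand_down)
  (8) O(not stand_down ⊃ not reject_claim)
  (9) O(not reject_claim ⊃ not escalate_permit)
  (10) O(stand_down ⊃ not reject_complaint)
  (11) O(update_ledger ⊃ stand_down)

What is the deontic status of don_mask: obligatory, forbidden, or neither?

Forbidden

Premises 6 and 4 cover both cases: O(submit_receipt ⊃ escalate_permit) and O(not submit_receipt ⊃ escalate_permit). Since submit_receipt ∨ not submit_receipt is a tautology, O(escalate_permit) follows.
Premise 9 is O(not reject_claim ⊃ not escalate_permit); contrapositively O(escalate_permit ⊃ reject_claim). Since O(escalate_permit) holds, K gives O(reject_claim).
The contrapositive of premise 8 (O(not stand_down ⊃ not reject_claim)) is O(reject_claim ⊃ stand_down), and O(reject_claim) is already established, so O(stand_down).
From O(stand_down) and premise 10, O(stand_down ⊃ not reject_complaint), we obtain O(not reject_complaint).
Premise 1, O(lower_boom ⊃ reject_complaint), contraposes to O(not reject_complaint ⊃ not lower_boom); with O(not reject_complaint) we get O(not lower_boom).
From O(not lower_boom) and premise 2, O(not lower_boom ⊃ not don_mask), we obtain O(not don_mask).
Premises 3, 5, 7, 11 do not contribute to this derivation.
Thus O(not don_mask), which is F(don_mask): don_mask is forbidden.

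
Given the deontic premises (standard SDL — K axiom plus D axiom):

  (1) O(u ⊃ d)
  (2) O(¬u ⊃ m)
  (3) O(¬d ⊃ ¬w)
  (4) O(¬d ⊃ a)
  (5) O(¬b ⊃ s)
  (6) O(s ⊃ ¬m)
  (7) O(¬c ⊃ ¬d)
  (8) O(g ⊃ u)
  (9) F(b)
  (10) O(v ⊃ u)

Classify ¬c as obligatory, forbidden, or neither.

Premise 9 is F(b), i.e. O(¬b).
Premise 5 is O(¬b ⊃ s); since O(¬b), deontic closure gives O(s).
Applying K to premise 6 (O(s ⊃ ¬m)) and O(s) yields O(¬m).
The contrapositive of premise 2 (O(¬u ⊃ m)) is O(¬m ⊃ u), and O(¬m) is already established, so O(u).
Premise 1 is O(u ⊃ d); since O(u), deontic closure gives O(d).
Premise 7 is O(¬c ⊃ ¬d); contrapositively O(d ⊃ c). Since O(d) holds, K gives O(c).
Premises 3, 4, 8, 10 do not contribute to this derivation.
Thus O(c), which is F(¬c): ¬c is forbidden.

Forbidden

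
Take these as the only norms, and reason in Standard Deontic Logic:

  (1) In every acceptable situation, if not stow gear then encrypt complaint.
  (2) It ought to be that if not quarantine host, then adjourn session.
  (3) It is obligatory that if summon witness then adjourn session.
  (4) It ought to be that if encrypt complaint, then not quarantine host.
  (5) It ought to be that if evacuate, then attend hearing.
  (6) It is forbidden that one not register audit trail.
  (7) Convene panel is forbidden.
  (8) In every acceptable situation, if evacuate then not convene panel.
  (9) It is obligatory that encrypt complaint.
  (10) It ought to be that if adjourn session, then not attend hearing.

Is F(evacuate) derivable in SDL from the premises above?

Premise 9 gives O(encrypt_complaint).
From O(encrypt_complaint) and premise 4, O(encrypt_complaint → ¬quarantine_host), we obtain O(¬quarantine_host).
Premise 2 is O(¬quarantine_host → adjourn_session); since O(¬quarantine_host), deontic closure gives O(adjourn_session).
Applying K to premise 10 (O(adjourn_session → ¬attend_hearing)) and O(adjourn_session) yields O(¬attend_hearing).
Premise 5 is O(evacuate → attend_hearing); contrapositively O(¬attend_hearing → ¬evacuate). Since O(¬attend_hearing) holds, K gives O(¬evacuate).
Premises 1, 3, 6, 7, 8 do not contribute to this derivation.
So O(¬evacuate) holds, i.e. F(evacuate). The claim follows.

Yes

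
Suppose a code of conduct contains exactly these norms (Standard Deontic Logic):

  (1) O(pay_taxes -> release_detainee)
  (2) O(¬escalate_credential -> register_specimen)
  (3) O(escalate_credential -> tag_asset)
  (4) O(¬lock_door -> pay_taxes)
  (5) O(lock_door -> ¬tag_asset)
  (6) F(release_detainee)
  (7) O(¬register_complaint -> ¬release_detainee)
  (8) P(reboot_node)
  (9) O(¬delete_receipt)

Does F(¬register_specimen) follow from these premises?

Yes

Premise 6 is F(release_detainee), i.e. O(¬release_detainee).
Premise 1 is O(pay_taxes -> release_detainee); contrapositively O(¬release_detainee -> ¬pay_taxes). Since O(¬release_detainee) holds, K gives O(¬pay_taxes).
The contrapositive of premise 4 (O(¬lock_door -> pay_taxes)) is O(¬pay_taxes -> lock_door), and O(¬pay_taxes) is already established, so O(lock_door).
With premise 5, O(lock_door -> ¬tag_asset), the K-axiom yields O(¬tag_asset).
Premise 3 is O(escalate_credential -> tag_asset); contrapositively O(¬tag_asset -> ¬escalate_credential). Since O(¬tag_asset) holds, K gives O(¬escalate_credential).
From O(¬escalate_credential) and premise 2, O(¬escalate_credential -> register_specimen), we obtain O(register_specimen).
Premises 7, 8, 9 do not contribute to this derivation.
So O(register_specimen) holds, i.e. F(¬register_specimen). The claim follows.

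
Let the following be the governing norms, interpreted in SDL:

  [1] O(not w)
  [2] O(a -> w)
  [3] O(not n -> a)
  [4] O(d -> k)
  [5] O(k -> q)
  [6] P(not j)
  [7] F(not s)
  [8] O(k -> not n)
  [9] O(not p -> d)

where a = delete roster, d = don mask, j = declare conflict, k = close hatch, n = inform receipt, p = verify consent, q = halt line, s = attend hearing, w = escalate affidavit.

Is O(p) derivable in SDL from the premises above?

Premise 1 states O(not w) outright.
Premise 2 is O(a -> w); contrapositively O(not w -> not a). Since O(not w) holds, K gives O(not a).
Premise 3, O(not n -> a), contraposes to O(not a -> n); with O(not a) we get O(n).
Premise 8 is O(k -> not n); contrapositively O(n -> not k). Since O(n) holds, K gives O(not k).
Premise 4, O(d -> k), contraposes to O(not k -> not d); with O(not k) we get O(not d).
The contrapositive of premise 9 (O(not p -> d)) is O(not d -> p), and O(not d) is already established, so O(p).
Premises 5, 6, 7 do not contribute to this derivation.
So O(p) follows.

Yes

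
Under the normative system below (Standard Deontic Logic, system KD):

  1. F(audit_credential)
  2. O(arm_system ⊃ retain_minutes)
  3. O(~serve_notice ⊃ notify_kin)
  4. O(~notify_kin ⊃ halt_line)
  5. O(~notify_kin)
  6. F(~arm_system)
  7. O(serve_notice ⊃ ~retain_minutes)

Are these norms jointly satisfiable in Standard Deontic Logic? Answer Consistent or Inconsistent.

Premise 6 is F(~arm_system), i.e. O(arm_system).
From O(arm_system) and premise 2, O(arm_system ⊃ retain_minutes), we obtain O(retain_minutes).
The contrapositive of premise 7 (O(serve_notice ⊃ ~retain_minutes)) is O(retain_minutes ⊃ ~serve_notice), and O(retain_minutes) is already established, so O(~serve_notice).
From O(~serve_notice) and premise 3, O(~serve_notice ⊃ notify_kin), we obtain O(notify_kin).
However, premise 5 gives O(~notify_kin).
We now have both O(notify_kin) and O(~notify_kin) — notify_kin is simultaneously obligatory and forbidden, violating the D-axiom.

Inconsistent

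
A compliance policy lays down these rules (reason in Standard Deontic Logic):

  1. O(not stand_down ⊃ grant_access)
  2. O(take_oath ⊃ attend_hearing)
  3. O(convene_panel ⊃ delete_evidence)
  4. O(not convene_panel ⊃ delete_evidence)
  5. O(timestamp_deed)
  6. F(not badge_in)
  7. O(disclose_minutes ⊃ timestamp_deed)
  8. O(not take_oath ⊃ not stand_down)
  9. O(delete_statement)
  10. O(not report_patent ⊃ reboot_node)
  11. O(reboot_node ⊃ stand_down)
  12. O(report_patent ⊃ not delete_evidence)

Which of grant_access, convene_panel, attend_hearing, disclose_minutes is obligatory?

attend_hearing

Premises 4 and 3 are O(not convene_panel ⊃ delete_evidence) and O(convene_panel ⊃ delete_evidence); every ideal world satisfies not convene_panel or convene_panel, so in either case delete_evidence holds — hence O(delete_evidence).
Premise 12, O(report_patent ⊃ not delete_evidence), contraposes to O(delete_evidence ⊃ not report_patent); with O(delete_evidence) we get O(not report_patent).
Applying K to premise 10 (O(not report_patent ⊃ reboot_node)) and O(not report_patent) yields O(reboot_node).
Premise 11 is O(reboot_node ⊃ stand_down); since O(reboot_node), deontic closure gives O(stand_down).
The contrapositive of premise 8 (O(not take_oath ⊃ not stand_down)) is O(stand_down ⊃ take_oath), and O(stand_down) is already established, so O(take_oath).
From O(take_oath) and premise 2, O(take_oath ⊃ attend_hearing), we obtain O(attend_hearing).
So O(attend_hearing) holds — attend_hearing is obligatory. None of the other listed options is made obligatory by any chain of premises.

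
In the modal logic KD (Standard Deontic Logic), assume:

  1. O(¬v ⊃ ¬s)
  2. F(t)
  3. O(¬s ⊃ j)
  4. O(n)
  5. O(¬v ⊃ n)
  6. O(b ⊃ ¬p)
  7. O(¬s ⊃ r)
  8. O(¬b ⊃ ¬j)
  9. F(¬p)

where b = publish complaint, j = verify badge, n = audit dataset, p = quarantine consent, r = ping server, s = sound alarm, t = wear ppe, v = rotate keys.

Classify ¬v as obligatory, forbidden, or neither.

Premise 9, F(¬p), is equivalent to O(p).
Premise 6 is O(b ⊃ ¬p); contrapositively O(p ⊃ ¬b). Since O(p) holds, K gives O(¬b).
From O(¬b) and premise 8, O(¬b ⊃ ¬j), we obtain O(¬j).
Premise 3 is O(¬s ⊃ j); contrapositively O(¬j ⊃ s). Since O(¬j) holds, K gives O(s).
Premise 1, O(¬v ⊃ ¬s), contraposes to O(s ⊃ v); with O(s) we get O(v).
Premises 2, 4, 5, 7 do not contribute to this derivation.
Thus O(v), which is F(¬v): ¬v is forbidden.

Forbidden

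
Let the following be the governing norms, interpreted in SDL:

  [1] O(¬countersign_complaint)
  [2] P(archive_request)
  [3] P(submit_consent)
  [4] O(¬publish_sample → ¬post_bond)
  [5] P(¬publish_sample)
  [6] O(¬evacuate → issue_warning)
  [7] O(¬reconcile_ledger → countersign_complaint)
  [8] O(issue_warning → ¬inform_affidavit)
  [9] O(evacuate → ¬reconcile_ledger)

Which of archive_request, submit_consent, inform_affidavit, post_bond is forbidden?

From premise 1 we have O(¬countersign_complaint).
The contrapositive of premise 7 (O(¬reconcile_ledger → countersign_complaint)) is O(¬countersign_complaint → reconcile_ledger), and O(¬countersign_complaint) is already established, so O(reconcile_ledger).
The contrapositive of premise 9 (O(evacuate → ¬reconcile_ledger)) is O(reconcile_ledger → ¬evacuate), and O(reconcile_ledger) is already established, so O(¬evacuate).
From O(¬evacuate) and premise 6, O(¬evacuate → issue_warning), we obtain O(issue_warning).
With premise 8, O(issue_warning → ¬inform_affidavit), the K-axiom yields O(¬inform_affidavit).
So O(¬inform_affidavit) holds, i.e. inform_affidavit is forbidden. None of the other listed options is forbidden under the premises.

inform_affidavit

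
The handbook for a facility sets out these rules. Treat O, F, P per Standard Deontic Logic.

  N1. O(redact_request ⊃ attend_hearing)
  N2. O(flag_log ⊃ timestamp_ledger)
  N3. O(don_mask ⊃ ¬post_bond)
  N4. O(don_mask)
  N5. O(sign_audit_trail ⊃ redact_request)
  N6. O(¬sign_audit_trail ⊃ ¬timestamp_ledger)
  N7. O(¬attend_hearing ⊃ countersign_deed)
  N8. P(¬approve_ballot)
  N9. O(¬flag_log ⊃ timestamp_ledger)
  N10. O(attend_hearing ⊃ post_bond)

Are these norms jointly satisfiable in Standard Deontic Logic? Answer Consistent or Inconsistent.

Inconsistent

By case analysis on flag_log: premise 2 gives O(flag_log ⊃ timestamp_ledger) and premise 9 gives O(¬flag_log ⊃ timestamp_ledger), so O(timestamp_ledger) either way.
The contrapositive of premise 6 (O(¬sign_audit_trail ⊃ ¬timestamp_ledger)) is O(timestamp_ledger ⊃ sign_audit_trail), and O(timestamp_ledger) is already established, so O(sign_audit_trail).
With premise 5, O(sign_audit_trail ⊃ redact_request), the K-axiom yields O(redact_request).
With premise 1, O(redact_request ⊃ attend_hearing), the K-axiom yields O(attend_hearing).
From O(attend_hearing) and premise 10, O(attend_hearing ⊃ post_bond), we obtain O(post_bond).
Premise 3 is O(don_mask ⊃ ¬post_bond); contrapositively O(post_bond ⊃ ¬don_mask). Since O(post_bond) holds, K gives O(¬don_mask).
However, premise 4 gives O(don_mask).
We now have both O(¬don_mask) and O(don_mask) — don_mask is simultaneously obligatory and forbidden, violating the D-axiom.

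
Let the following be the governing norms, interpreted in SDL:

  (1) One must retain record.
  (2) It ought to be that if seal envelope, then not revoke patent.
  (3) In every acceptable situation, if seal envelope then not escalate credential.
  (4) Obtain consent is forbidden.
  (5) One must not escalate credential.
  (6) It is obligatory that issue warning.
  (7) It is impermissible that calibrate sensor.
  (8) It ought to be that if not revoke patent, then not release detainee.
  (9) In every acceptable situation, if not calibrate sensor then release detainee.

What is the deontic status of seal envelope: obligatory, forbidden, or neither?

Premise 7, F(calibrate_sensor), is equivalent to O(¬calibrate_sensor).
Applying K to premise 9 (O(¬calibrate_sensor → release_detainee)) and O(¬calibrate_sensor) yields O(release_detainee).
The contrapositive of premise 8 (O(¬revoke_patent → ¬release_detainee)) is O(release_detainee → revoke_patent), and O(release_detainee) is already established, so O(revoke_patent).
Premise 2 is O(seal_envelope → ¬revoke_patent); contrapositively O(revoke_patent → ¬seal_envelope). Since O(revoke_patent) holds, K gives O(¬seal_envelope).
Premises 1, 3, 4, 5, 6 do not contribute to this derivation.
Thus O(¬seal_envelope), which is F(seal_envelope): seal_envelope is forbidden.

Forbidden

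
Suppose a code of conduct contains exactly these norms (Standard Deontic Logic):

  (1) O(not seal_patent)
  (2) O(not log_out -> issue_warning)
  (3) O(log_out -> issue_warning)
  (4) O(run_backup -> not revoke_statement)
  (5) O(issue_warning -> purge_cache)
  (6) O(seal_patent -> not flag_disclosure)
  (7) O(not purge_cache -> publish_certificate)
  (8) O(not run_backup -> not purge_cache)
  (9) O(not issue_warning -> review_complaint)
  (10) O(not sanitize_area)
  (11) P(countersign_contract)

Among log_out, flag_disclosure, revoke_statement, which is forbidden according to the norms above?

Premises 3 and 2 cover both cases: O(log_out -> issue_warning) and O(not log_out -> issue_warning). Since log_out ∨ not log_out is a tautology, O(issue_warning) follows.
With premise 5, O(issue_warning -> purge_cache), the K-axiom yields O(purge_cache).
The contrapositive of premise 8 (O(not run_backup -> not purge_cache)) is O(purge_cache -> run_backup), and O(purge_cache) is already established, so O(run_backup).
Premise 4 is O(run_backup -> not revoke_statement); since O(run_backup), deontic closure gives O(not revoke_statement).
So O(not revoke_statement) holds, i.e. revoke_statement is forbidden. None of the other listed options is forbidden under the premises.

revoke_statement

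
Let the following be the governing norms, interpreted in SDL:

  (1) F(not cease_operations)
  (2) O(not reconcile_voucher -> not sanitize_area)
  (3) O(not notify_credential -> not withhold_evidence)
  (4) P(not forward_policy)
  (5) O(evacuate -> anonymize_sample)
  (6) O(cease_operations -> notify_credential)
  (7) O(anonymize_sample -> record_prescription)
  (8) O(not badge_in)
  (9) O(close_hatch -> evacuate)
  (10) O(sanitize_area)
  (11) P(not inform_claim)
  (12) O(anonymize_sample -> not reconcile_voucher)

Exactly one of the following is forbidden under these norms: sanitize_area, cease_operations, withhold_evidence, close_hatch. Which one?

close_hatch

Premise 10 gives O(sanitize_area).
Premise 2, O(not reconcile_voucher -> not sanitize_area), contraposes to O(sanitize_area -> reconcile_voucher); with O(sanitize_area) we get O(reconcile_voucher).
The contrapositive of premise 12 (O(anonymize_sample -> not reconcile_voucher)) is O(reconcile_voucher -> not anonymize_sample), and O(reconcile_voucher) is already established, so O(not anonymize_sample).
The contrapositive of premise 5 (O(evacuate -> anonymize_sample)) is O(not anonymize_sample -> not evacuate), and O(not anonymize_sample) is already established, so O(not evacuate).
The contrapositive of premise 9 (O(close_hatch -> evacuate)) is O(not evacuate -> not close_hatch), and O(not evacuate) is already established, so O(not close_hatch).
So O(not close_hatch) holds, i.e. close_hatch is forbidden. None of the other listed options is forbidden under the premises.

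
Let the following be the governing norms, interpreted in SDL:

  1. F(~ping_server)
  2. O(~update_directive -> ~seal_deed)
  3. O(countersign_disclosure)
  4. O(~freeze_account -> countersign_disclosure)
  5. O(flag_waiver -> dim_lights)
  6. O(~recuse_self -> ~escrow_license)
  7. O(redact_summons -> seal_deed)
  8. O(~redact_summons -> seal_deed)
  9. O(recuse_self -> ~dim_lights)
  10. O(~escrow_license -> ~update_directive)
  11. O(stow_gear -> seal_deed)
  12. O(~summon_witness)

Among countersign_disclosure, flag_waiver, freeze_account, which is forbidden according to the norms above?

flag_waiver

Premises 8 and 7 cover both cases: O(~redact_summons -> seal_deed) and O(redact_summons -> seal_deed). Since ~redact_summons ∨ redact_summons is a tautology, O(seal_deed) follows.
Premise 2 is O(~update_directive -> ~seal_deed); contrapositively O(seal_deed -> update_directive). Since O(seal_deed) holds, K gives O(update_directive).
Premise 10, O(~escrow_license -> ~update_directive), contraposes to O(update_directive -> escrow_license); with O(update_directive) we get O(escrow_license).
Premise 6, O(~recuse_self -> ~escrow_license), contraposes to O(escrow_license -> recuse_self); with O(escrow_license) we get O(recuse_self).
With premise 9, O(recuse_self -> ~dim_lights), the K-axiom yields O(~dim_lights).
Premise 5 is O(flag_waiver -> dim_lights); contrapositively O(~dim_lights -> ~flag_waiver). Since O(~dim_lights) holds, K gives O(~flag_waiver).
So O(~flag_waiver) holds, i.e. flag_waiver is forbidden. None of the other listed options is forbidden under the premises.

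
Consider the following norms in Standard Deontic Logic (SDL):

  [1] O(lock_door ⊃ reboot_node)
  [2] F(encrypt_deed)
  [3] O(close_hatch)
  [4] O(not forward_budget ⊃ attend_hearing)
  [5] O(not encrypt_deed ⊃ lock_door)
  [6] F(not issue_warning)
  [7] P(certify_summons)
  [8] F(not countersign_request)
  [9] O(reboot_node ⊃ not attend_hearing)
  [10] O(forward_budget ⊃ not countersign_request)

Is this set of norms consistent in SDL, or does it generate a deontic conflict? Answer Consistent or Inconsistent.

Inconsistent

F(encrypt_deed) at premise 2 means O(not encrypt_deed).
Applying K to premise 5 (O(not encrypt_deed ⊃ lock_door)) and O(not encrypt_deed) yields O(lock_door).
With premise 1, O(lock_door ⊃ reboot_node), the K-axiom yields O(reboot_node).
Applying K to premise 9 (O(reboot_node ⊃ not attend_hearing)) and O(reboot_node) yields O(not attend_hearing).
Premise 4, O(not forward_budget ⊃ attend_hearing), contraposes to O(not attend_hearing ⊃ forward_budget); with O(not attend_hearing) we get O(forward_budget).
Applying K to premise 10 (O(forward_budget ⊃ not countersign_request)) and O(forward_budget) yields O(not countersign_request).
But premise 8, F(not countersign_request), means O(countersign_request).
We now have both O(not countersign_request) and O(countersign_request) — countersign_request is simultaneously obligatory and forbidden, violating the D-axiom.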